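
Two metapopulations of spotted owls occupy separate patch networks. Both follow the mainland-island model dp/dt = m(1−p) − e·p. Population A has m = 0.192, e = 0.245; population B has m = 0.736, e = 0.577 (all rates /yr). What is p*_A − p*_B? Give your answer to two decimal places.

-0.12

A: p*_A = m/(m+e) = 0.192/0.4370 = 0.4394.
B: p*_B = 0.736/1.3130 = 0.5605.
p*_A − p*_B = 0.4394 − 0.5605 = -0.1212.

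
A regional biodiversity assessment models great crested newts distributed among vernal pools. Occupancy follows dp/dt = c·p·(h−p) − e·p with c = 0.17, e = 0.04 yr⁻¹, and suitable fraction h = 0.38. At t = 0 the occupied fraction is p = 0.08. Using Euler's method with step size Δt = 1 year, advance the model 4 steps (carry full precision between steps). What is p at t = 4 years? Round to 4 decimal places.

Update rule: p ← p + [c·p·(h−p) − e·p]·Δt with Δt = 1.
step 1: Δp = +0.00088, p = 0.08088
step 2: Δp = +0.00088, p = 0.08176
step 3: Δp = +0.00087, p = 0.08263
step 4: Δp = +0.00087, p = 0.08350

0.0835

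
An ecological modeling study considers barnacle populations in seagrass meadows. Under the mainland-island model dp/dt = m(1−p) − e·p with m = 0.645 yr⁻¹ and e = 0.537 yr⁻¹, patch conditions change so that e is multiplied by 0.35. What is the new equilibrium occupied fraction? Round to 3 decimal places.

Before: p* = 0.645/(0.645+0.537) = 0.5457.
After: m = 0.645, e = 0.18795; p* = 0.645/0.8330 = 0.7744.

0.774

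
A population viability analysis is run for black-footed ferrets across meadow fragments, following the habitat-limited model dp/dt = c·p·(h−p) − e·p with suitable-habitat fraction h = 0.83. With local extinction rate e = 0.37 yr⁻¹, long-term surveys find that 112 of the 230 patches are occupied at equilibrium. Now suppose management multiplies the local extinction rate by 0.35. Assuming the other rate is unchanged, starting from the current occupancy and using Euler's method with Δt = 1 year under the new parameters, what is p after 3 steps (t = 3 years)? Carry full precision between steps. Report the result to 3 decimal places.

0.700

Observed p* = 112/230 = 0.48696.
Balance c(h−p*) = e gives c = e/(0.83 − 0.48696) = 0.37/0.34304 = 1.07858.
Starting from p₀ = 0.48696; update p ← p + (dp/dt)·Δt with the new parameters.
  1  |  dp/dt·Δt = +0.117113  |  p_1 = 0.604070
  2  |  dp/dt·Δt = +0.068975  |  p_2 = 0.673045
  3  |  dp/dt·Δt = +0.026780  |  p_3 = 0.699824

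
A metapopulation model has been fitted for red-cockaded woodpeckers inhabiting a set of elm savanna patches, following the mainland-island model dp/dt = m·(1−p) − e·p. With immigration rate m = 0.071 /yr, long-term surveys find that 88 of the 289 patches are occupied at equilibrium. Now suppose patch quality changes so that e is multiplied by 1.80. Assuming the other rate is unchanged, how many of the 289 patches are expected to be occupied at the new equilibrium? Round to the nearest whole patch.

Observed p* = 88/289 = 0.30450.
Balance m(1−p*) = e·p* gives e = m(1−p*)/p* = 0.071×0.69550/0.30450 = 0.16217.
New p* = m/(m+e) = 0.07100/(0.07100+0.29191) = 0.19564.
Expected occupied = 289 × 0.19564 = 56.54 ≈ 57.

57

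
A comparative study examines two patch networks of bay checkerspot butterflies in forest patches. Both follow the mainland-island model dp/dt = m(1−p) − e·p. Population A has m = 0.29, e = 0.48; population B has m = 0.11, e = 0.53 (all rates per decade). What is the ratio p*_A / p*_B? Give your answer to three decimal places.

2.191

A: p*_A = m/(m+e) = 0.29/0.7700 = 0.3766.
B: p*_B = 0.11/0.6400 = 0.1719.
p*_A / p*_B = 0.3766/0.1719 = 2.1913.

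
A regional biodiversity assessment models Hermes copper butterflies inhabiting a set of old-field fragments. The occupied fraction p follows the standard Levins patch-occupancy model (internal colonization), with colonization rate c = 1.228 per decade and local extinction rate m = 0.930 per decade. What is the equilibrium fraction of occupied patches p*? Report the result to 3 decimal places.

At equilibrium, colonization balances extinction: c·p*·(1−p*) = m·p*.
So p* = 1 − m/c = 1 − 0.930/1.228 = 1 − 0.7573 = 0.2427.

0.243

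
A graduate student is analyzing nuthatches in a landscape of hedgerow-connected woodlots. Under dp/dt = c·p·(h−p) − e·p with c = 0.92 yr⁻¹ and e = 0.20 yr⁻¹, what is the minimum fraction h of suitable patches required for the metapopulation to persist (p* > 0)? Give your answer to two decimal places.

p* = h − e/c is positive only when h > e/c.
h_min = e/c = 0.20/0.92 = 0.2174.

0.22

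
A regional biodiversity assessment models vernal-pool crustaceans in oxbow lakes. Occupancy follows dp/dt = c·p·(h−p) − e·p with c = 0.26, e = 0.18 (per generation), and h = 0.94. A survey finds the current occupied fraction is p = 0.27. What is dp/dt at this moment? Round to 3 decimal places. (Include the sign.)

Colonization term: c·p·(h−p) = 0.26×0.27×0.6700 = 0.04703.
Extinction term: e·p = 0.04860.
dp/dt = 0.04703 − 0.04860 = -0.00157.

-0.002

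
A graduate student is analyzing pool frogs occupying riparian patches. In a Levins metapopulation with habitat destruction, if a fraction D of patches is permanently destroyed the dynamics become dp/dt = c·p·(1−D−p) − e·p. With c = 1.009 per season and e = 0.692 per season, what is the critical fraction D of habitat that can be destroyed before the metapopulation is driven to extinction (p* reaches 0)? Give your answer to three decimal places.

The nontrivial equilibrium is p* = (1−D) − e/c; extinction occurs when this hits zero.
So D_crit = 1 − e/c = 1 − 0.692/1.009 = 1 − 0.6858 = 0.3142.
This equals the undisturbed p*, a classic result of Lande's extension.

0.314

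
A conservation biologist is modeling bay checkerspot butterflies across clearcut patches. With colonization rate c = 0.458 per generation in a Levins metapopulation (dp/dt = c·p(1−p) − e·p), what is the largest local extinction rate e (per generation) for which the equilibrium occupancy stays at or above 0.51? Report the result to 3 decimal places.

0.224

1 − e/c ≥ 0.51 ⇒ e ≤ c(1 − 0.51) = 0.458 × 0.4900.
e_max = 0.2244.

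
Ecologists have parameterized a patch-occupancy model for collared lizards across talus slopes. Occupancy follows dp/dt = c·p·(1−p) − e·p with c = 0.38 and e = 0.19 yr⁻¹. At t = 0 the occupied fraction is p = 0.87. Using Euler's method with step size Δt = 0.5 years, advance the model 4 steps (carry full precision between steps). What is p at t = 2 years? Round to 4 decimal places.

Update rule: p ← p + [c·p·(1−p) − e·p]·Δt with Δt = 0.5.
p: 0.87000 → 0.80884  (Δp = -0.06116)
p: 0.80884 → 0.76138  (Δp = -0.04746)
p: 0.76138 → 0.72357  (Δp = -0.03781)
p: 0.72357 → 0.69283  (Δp = -0.03074)

0.6928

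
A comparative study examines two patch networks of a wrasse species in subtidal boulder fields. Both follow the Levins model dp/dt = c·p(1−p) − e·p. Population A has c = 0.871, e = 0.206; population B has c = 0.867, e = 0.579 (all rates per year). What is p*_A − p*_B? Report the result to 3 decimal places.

A: p*_A = 1 − 0.206/0.871 = 0.7635.
B: p*_B = 1 − 0.579/0.867 = 0.3322.
p*_A − p*_B = 0.7635 − 0.3322 = 0.4313.

0.431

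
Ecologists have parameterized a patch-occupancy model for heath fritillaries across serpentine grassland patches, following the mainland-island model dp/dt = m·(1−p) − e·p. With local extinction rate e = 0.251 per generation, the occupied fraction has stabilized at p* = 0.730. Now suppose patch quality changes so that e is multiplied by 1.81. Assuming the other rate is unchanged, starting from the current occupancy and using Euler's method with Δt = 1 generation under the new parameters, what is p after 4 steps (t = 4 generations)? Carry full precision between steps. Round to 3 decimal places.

Balance m(1−p*) = e·p* gives m = e·p*/(1−p*) = 0.251×0.73000/0.27000 = 0.67863.
Starting from p₀ = 0.73000; update p ← p + (dp/dt)·Δt with the new parameters.
p: 0.73000 → 0.58158  (Δp = -0.14842)
p: 0.58158 → 0.60131  (Δp = +0.01973)
p: 0.60131 → 0.59869  (Δp = -0.00262)
p: 0.59869 → 0.59904  (Δp = +0.00035)

0.599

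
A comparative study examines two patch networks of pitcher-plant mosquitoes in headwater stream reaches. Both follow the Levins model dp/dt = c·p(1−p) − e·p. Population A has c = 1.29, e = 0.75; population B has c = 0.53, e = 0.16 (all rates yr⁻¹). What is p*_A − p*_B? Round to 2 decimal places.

A: p*_A = 1 − 0.75/1.29 = 0.4186.
B: p*_B = 1 − 0.16/0.53 = 0.6981.
p*_A − p*_B = 0.4186 − 0.6981 = -0.2795.

-0.28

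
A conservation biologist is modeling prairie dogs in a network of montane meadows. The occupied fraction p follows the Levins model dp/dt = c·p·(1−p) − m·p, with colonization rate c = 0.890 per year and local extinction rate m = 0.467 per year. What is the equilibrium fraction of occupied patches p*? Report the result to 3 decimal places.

0.475

At equilibrium, colonization balances extinction: c·p*·(1−p*) = m·p*.
So p* = 1 − m/c = 1 − 0.467/0.890 = 1 − 0.5247 = 0.4753.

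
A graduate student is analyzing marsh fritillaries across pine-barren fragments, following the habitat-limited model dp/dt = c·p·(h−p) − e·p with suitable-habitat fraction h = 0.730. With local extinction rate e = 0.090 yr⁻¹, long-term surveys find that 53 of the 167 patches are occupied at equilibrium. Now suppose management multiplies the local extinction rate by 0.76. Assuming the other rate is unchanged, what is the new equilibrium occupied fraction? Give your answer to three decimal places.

0.416

Observed p* = 53/167 = 0.31737.
Balance c(h−p*) = e gives c = e/(0.73 − 0.31737) = 0.090/0.41263 = 0.21811.
New p* = 0.73 − e/c = 0.73 − 0.06840/0.21811 = 0.41640.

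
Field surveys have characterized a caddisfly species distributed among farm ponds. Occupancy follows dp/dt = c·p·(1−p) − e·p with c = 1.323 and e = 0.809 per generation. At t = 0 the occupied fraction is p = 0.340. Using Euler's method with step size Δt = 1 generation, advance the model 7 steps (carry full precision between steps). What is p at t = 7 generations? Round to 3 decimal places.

Update rule: p ← p + [c·p·(1−p) − e·p]·Δt with Δt = 1.
p: 0.34000 → 0.36182  (Δp = +0.02182)
p: 0.36182 → 0.37460  (Δp = +0.01278)
p: 0.37460 → 0.38149  (Δp = +0.00690)
p: 0.38149 → 0.38503  (Δp = +0.00354)
p: 0.38503 → 0.38681  (Δp = +0.00177)
p: 0.38681 → 0.38768  (Δp = +0.00087)
p: 0.38768 → 0.38811  (Δp = +0.00043)

0.388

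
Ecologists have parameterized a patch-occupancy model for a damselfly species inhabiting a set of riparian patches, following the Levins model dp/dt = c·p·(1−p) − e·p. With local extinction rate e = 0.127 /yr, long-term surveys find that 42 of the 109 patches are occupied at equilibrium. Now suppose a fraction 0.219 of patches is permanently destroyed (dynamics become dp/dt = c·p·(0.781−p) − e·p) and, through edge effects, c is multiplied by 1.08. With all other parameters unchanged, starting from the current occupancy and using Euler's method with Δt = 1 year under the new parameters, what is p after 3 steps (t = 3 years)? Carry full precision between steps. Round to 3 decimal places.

0.346

Observed p* = 42/109 = 0.38532.
Balance c(1−p*) = e gives c = e/(1 − 0.38532) = 0.127/0.61468 = 0.20661.
Starting from p₀ = 0.38532; update p ← p + (dp/dt)·Δt with the new parameters.
p: 0.38532 → 0.37041  (Δp = -0.01491)
p: 0.37041 → 0.35730  (Δp = -0.01310)
p: 0.35730 → 0.34570  (Δp = -0.01160)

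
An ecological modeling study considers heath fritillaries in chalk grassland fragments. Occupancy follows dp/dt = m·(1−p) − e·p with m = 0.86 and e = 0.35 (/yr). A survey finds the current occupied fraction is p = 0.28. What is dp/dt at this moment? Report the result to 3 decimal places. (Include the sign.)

Colonization term: m·(1−p) = 0.86×0.7200 = 0.61920.
Extinction term: e·p = 0.09800.
dp/dt = 0.61920 − 0.09800 = 0.52120.

0.521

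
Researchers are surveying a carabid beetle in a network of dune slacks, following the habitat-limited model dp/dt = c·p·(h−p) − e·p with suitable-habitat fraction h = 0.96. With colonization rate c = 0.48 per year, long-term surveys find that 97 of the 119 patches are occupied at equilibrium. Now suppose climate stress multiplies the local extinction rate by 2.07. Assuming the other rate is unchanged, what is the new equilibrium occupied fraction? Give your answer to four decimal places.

Observed p* = 97/119 = 0.81513.
Balance c(h−p*) = e gives e = 0.48×(0.96 − 0.81513) = 0.06954.
New p* = 0.96 − e/c = 0.96 − 0.14395/0.48000 = 0.66010.

0.6601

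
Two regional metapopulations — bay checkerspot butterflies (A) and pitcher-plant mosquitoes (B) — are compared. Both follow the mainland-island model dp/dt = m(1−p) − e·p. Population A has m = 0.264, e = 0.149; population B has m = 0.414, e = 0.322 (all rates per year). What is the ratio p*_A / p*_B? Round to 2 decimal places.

1.14

A: p*_A = m/(m+e) = 0.264/0.4130 = 0.6392.
B: p*_B = 0.414/0.7360 = 0.5625.
p*_A / p*_B = 0.6392/0.5625 = 1.1364.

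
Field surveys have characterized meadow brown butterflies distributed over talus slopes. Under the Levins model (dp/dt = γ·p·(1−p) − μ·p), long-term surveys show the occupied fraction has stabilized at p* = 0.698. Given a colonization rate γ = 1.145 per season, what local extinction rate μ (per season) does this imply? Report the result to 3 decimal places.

At equilibrium γ(1−p*) = μ.
μ = 1.145 × (1 − 0.698) = 1.145 × 0.3020 = 0.3458.

0.346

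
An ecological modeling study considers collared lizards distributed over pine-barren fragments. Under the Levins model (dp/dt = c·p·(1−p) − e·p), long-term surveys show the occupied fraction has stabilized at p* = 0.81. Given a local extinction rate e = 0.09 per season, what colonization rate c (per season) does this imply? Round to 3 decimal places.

At equilibrium c(1−p*) = e, so c = e/(1−p*).
c = 0.09/(1 − 0.81) = 0.09/0.1900 = 0.4737.

0.474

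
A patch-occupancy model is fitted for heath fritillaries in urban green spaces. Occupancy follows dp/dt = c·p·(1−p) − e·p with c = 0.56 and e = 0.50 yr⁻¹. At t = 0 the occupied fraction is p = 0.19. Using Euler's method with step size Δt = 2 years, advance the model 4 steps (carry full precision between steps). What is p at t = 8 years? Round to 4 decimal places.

Update rule: p ← p + [c·p·(1−p) − e·p]·Δt with Δt = 2.
  1  |  dp/dt·Δt = -0.017632  |  p_1 = 0.172368
  2  |  dp/dt·Δt = -0.012592  |  p_2 = 0.159776
  3  |  dp/dt·Δt = -0.009419  |  p_3 = 0.150357
  4  |  dp/dt·Δt = -0.007277  |  p_4 = 0.143080

0.1431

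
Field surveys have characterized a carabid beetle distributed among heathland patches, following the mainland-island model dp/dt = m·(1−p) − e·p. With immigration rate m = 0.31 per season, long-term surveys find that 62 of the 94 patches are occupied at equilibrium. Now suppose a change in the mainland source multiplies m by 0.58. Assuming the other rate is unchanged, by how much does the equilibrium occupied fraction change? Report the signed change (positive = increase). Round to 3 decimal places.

-0.130

Observed p* = 62/94 = 0.65957.
Balance m(1−p*) = e·p* gives e = m(1−p*)/p* = 0.31×0.34043/0.65957 = 0.16000.
New p* = m/(m+e) = 0.17980/(0.17980+0.16000) = 0.52913.
Δp* = 0.52913 − 0.65957 = -0.13044.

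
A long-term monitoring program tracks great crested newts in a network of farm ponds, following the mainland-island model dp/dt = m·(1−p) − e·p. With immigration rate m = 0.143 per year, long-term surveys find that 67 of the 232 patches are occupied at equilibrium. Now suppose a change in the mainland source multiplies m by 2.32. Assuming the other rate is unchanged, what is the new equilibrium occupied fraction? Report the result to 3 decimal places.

0.485

Observed p* = 67/232 = 0.28879.
Balance m(1−p*) = e·p* gives e = m(1−p*)/p* = 0.143×0.71121/0.28879 = 0.35217.
New p* = m/(m+e) = 0.33176/(0.33176+0.35217) = 0.48508.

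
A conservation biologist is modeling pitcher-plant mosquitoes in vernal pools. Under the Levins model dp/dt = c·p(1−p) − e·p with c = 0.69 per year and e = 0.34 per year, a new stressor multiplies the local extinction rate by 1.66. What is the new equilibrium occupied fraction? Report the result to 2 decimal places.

0.18

Before: p* = 1 − 0.34/0.69 = 0.5072.
After the change, c = 0.69, e = 0.5644, so p* = 1 − 0.5644/0.69 = 0.1820.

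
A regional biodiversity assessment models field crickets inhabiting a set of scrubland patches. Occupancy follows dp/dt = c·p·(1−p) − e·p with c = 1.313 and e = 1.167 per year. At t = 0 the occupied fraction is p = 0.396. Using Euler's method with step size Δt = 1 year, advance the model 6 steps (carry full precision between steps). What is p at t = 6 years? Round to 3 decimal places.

Update rule: p ← p + [c·p·(1−p) − e·p]·Δt with Δt = 1.
p: 0.39600 → 0.24792  (Δp = -0.14808)
p: 0.24792 → 0.20341  (Δp = -0.04450)
p: 0.20341 → 0.17878  (Δp = -0.02463)
p: 0.17878 → 0.16292  (Δp = -0.01587)
p: 0.16292 → 0.15185  (Δp = -0.01106)
p: 0.15185 → 0.14375  (Δp = -0.00811)

0.144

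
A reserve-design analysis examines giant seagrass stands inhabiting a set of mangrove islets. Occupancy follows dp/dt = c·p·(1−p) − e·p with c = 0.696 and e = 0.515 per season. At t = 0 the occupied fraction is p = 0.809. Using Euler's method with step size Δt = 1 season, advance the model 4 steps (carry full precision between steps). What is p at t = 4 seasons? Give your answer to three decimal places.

0.342

Update rule: p ← p + [c·p·(1−p) − e·p]·Δt with Δt = 1.
step 1: Δp = -0.30909, p = 0.49991
step 2: Δp = -0.08345, p = 0.41646
step 3: Δp = -0.04533, p = 0.37112
step 4: Δp = -0.02869, p = 0.34244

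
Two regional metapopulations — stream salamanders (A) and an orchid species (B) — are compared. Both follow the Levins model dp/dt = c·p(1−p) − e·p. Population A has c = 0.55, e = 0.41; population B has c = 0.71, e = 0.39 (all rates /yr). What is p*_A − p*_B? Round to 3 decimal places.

-0.196

A: p*_A = 1 − 0.41/0.55 = 0.2545.
B: p*_B = 1 − 0.39/0.71 = 0.4507.
p*_A − p*_B = 0.2545 − 0.4507 = -0.1962.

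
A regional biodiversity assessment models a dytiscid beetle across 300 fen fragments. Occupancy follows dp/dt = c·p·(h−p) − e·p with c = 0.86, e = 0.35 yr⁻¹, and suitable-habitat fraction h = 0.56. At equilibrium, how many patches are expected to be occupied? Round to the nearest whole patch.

p* = h − e/c = 0.56 − 0.4070 = 0.1530.
Expected occupied patches = N × p* = 300 × 0.1530 = 45.91 ≈ 46.

46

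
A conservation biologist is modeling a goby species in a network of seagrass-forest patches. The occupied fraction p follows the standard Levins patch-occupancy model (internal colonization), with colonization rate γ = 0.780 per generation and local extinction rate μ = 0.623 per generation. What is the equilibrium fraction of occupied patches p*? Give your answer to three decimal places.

At equilibrium, colonization balances extinction: γ·p*·(1−p*) = μ·p*.
So p* = 1 − μ/γ = 1 − 0.623/0.780 = 1 − 0.7987 = 0.2013.

0.201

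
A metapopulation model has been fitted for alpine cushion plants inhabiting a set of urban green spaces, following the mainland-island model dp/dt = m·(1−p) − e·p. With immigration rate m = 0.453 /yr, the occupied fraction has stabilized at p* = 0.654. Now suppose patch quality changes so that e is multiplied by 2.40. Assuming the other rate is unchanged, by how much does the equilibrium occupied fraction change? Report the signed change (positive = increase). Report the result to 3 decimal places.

-0.213

Balance m(1−p*) = e·p* gives e = m(1−p*)/p* = 0.453×0.34600/0.65400 = 0.23966.
New p* = m/(m+e) = 0.45300/(0.45300+0.57518) = 0.44058.
Δp* = 0.44058 − 0.65400 = -0.21342.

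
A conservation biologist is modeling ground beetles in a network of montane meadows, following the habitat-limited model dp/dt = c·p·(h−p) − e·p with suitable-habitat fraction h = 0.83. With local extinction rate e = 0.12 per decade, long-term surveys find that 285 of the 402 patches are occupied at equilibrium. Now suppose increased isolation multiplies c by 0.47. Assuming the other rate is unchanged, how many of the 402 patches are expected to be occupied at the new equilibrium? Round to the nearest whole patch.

230

Observed p* = 285/402 = 0.70896.
Balance c(h−p*) = e gives c = e/(0.83 − 0.70896) = 0.12/0.12104 = 0.99141.
New p* = 0.83 − e/c = 0.83 − 0.12000/0.46596 = 0.57247.
Expected occupied = 402 × 0.57247 = 230.13 ≈ 230.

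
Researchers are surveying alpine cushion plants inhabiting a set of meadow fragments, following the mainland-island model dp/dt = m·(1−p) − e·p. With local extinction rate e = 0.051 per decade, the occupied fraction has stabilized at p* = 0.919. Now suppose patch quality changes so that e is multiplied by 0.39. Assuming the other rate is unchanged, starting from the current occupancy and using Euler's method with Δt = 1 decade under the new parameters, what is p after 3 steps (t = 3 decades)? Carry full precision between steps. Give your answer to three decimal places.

Balance m(1−p*) = e·p* gives m = e·p*/(1−p*) = 0.051×0.91900/0.08100 = 0.57863.
Starting from p₀ = 0.91900; update p ← p + (dp/dt)·Δt with the new parameters.
  1  |  dp/dt·Δt = +0.028590  |  p_1 = 0.947590
  2  |  dp/dt·Δt = +0.011478  |  p_2 = 0.959068
  3  |  dp/dt·Δt = +0.004608  |  p_3 = 0.963677

0.964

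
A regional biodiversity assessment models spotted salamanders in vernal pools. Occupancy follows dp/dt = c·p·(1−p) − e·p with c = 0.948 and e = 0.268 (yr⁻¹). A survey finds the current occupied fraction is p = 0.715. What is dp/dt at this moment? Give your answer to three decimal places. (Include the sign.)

Colonization term: c·p·(1−p) = 0.948×0.715×0.2850 = 0.19318.
Extinction term: e·p = 0.19162.
dp/dt = 0.19318 − 0.19162 = 0.00156.

0.002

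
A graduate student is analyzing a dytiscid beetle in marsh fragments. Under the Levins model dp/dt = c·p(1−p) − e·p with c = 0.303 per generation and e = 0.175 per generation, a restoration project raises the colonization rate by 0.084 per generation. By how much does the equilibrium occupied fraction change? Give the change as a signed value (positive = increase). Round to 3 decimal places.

Before: p* = 1 − 0.175/0.303 = 0.4224.
After the change, c = 0.387, e = 0.175, so p* = 1 − 0.175/0.387 = 0.5478.
Δp* = 0.5478 − 0.4224 = +0.1254.

0.125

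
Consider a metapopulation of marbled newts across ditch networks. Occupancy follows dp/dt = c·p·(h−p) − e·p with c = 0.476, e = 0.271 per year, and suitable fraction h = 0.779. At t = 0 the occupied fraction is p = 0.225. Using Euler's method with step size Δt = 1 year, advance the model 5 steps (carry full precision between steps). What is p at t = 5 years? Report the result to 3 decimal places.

Update rule: p ← p + [c·p·(h−p) − e·p]·Δt with Δt = 1.
t = 1: p = 0.22500 + (-0.00164) = 0.22336
t = 2: p = 0.22336 + (-0.00146) = 0.22190
t = 3: p = 0.22190 + (-0.00129) = 0.22061
t = 4: p = 0.22061 + (-0.00115) = 0.21946
t = 5: p = 0.21946 + (-0.00102) = 0.21844

0.218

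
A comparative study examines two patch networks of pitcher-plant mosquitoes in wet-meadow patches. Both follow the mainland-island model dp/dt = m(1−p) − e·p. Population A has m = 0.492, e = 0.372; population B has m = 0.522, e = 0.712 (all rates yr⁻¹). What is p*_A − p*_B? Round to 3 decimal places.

A: p*_A = m/(m+e) = 0.492/0.8640 = 0.5694.
B: p*_B = 0.522/1.2340 = 0.4230.
p*_A − p*_B = 0.5694 − 0.4230 = 0.1464.

0.146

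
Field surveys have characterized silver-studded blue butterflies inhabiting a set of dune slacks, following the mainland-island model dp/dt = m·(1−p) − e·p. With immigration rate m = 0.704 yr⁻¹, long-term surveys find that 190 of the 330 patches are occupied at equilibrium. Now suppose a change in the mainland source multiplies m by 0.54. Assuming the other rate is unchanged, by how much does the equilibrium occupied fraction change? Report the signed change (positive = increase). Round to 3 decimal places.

Observed p* = 190/330 = 0.57576.
Balance m(1−p*) = e·p* gives e = m(1−p*)/p* = 0.704×0.42424/0.57576 = 0.51873.
New p* = m/(m+e) = 0.38016/(0.38016+0.51873) = 0.42292.
Δp* = 0.42292 − 0.57576 = -0.15284.

-0.153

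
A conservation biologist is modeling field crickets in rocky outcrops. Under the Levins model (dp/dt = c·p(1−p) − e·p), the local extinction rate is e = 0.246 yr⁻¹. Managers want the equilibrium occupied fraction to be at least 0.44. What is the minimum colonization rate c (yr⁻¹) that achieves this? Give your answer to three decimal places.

0.439

p* = 1 − e/c ≥ 0.44 requires e/c ≤ 0.5600, i.e. c ≥ e/0.5600.
c_min = 0.246/0.5600 = 0.4393.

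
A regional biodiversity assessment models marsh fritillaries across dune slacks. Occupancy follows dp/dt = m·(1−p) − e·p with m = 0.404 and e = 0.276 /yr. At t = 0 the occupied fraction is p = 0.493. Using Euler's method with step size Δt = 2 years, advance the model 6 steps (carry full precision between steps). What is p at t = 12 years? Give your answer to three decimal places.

Update rule: p ← p + [m·(1−p) − e·p]·Δt with Δt = 2.
  1  |  dp/dt·Δt = +0.137520  |  p_1 = 0.630520
  2  |  dp/dt·Δt = -0.049507  |  p_2 = 0.581013
  3  |  dp/dt·Δt = +0.017823  |  p_3 = 0.598835
  4  |  dp/dt·Δt = -0.006416  |  p_4 = 0.592419
  5  |  dp/dt·Δt = +0.002310  |  p_5 = 0.594729
  6  |  dp/dt·Δt = -0.000832  |  p_6 = 0.593898

0.594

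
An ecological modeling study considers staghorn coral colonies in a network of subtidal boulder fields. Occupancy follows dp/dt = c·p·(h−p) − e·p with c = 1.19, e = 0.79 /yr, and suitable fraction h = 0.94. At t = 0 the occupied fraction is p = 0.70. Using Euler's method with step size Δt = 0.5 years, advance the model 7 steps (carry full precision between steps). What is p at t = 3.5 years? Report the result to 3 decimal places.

Update rule: p ← p + [c·p·(h−p) − e·p]·Δt with Δt = 0.5.
p: 0.70000 → 0.52346  (Δp = -0.17654)
p: 0.52346 → 0.44643  (Δp = -0.07703)
p: 0.44643 → 0.40119  (Δp = -0.04523)
p: 0.40119 → 0.37134  (Δp = -0.02985)
p: 0.37134 → 0.35031  (Δp = -0.02104)
p: 0.35031 → 0.33485  (Δp = -0.01546)
p: 0.33485 → 0.32315  (Δp = -0.01170)

0.323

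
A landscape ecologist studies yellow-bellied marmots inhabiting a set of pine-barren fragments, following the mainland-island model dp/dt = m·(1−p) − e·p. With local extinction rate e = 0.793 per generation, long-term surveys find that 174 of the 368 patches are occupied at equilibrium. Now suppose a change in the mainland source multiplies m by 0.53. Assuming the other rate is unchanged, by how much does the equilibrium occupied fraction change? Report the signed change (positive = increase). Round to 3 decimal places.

-0.151

Observed p* = 174/368 = 0.47283.
Balance m(1−p*) = e·p* gives m = e·p*/(1−p*) = 0.793×0.47283/0.52717 = 0.71126.
New p* = m/(m+e) = 0.37697/(0.37697+0.79300) = 0.32220.
Δp* = 0.32220 − 0.47283 = -0.15063.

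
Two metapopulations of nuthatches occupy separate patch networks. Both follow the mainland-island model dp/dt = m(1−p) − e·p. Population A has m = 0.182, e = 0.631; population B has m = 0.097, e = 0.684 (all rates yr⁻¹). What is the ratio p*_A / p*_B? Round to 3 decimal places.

A: p*_A = m/(m+e) = 0.182/0.8130 = 0.2239.
B: p*_B = 0.097/0.7810 = 0.1242.
p*_A / p*_B = 0.2239/0.1242 = 1.8024.

1.802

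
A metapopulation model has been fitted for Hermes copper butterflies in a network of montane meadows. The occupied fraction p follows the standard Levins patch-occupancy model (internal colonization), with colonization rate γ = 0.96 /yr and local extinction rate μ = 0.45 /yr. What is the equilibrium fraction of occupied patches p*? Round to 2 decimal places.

At equilibrium, colonization balances extinction: γ·p*·(1−p*) = μ·p*.
So p* = 1 − μ/γ = 1 − 0.45/0.96 = 1 − 0.4688 = 0.5312.

0.53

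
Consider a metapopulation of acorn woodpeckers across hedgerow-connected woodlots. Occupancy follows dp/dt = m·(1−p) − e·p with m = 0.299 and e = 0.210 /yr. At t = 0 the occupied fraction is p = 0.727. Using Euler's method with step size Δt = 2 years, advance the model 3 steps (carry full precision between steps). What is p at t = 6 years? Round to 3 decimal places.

0.587

Update rule: p ← p + [m·(1−p) − e·p]·Δt with Δt = 2.
p: 0.72700 → 0.58491  (Δp = -0.14209)
p: 0.58491 → 0.58747  (Δp = +0.00256)
p: 0.58747 → 0.58743  (Δp = -0.00005)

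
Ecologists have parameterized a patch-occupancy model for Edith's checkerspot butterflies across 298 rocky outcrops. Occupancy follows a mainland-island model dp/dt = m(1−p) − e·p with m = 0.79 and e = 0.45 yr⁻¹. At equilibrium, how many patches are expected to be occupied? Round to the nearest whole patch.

190

p* = m/(m+e) = 0.79/1.2400 = 0.6371.
Expected occupied patches = N × p* = 298 × 0.6371 = 189.85 ≈ 190.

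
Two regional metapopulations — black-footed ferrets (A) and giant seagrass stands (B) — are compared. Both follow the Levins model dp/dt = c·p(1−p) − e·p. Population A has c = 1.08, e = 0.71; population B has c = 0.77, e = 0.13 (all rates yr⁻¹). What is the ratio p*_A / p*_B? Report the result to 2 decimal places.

0.41

A: p*_A = 1 − 0.71/1.08 = 0.3426.
B: p*_B = 1 − 0.13/0.77 = 0.8312.
p*_A / p*_B = 0.3426/0.8312 = 0.4122.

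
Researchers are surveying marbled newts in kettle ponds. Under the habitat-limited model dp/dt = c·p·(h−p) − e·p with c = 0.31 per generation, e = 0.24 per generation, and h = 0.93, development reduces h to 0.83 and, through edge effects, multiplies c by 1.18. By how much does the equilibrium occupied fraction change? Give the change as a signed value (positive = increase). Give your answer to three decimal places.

Before: p* = h − e/c = 0.93 − 0.24/0.31 = 0.93 − 0.7742 = 0.1558.
After: c = 0.3658, e = 0.24, h = 0.83; p* = 0.83 − 0.24/0.3658 = 0.1739.
Δp* = 0.1739 − 0.1558 = +0.0181.

0.018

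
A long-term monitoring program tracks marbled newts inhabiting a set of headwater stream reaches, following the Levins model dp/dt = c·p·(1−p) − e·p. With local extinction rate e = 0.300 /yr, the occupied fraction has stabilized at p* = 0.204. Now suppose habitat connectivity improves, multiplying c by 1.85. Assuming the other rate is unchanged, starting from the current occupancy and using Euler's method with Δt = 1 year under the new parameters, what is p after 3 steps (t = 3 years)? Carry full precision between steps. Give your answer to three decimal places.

Balance c(1−p*) = e gives c = e/(1 − 0.20400) = 0.300/0.79600 = 0.37688.
Starting from p₀ = 0.20400; update p ← p + (dp/dt)·Δt with the new parameters.
p: 0.20400 → 0.25602  (Δp = +0.05202)
p: 0.25602 → 0.31202  (Δp = +0.05600)
p: 0.31202 → 0.36808  (Δp = +0.05607)

0.368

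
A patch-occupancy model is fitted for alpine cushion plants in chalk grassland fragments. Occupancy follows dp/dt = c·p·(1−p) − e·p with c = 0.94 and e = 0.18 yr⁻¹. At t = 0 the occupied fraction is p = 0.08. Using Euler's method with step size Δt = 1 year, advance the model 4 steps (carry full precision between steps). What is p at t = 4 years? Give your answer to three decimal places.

Update rule: p ← p + [c·p·(1−p) − e·p]·Δt with Δt = 1.
t = 1: p = 0.08000 + (+0.05478) = 0.13478
t = 2: p = 0.13478 + (+0.08536) = 0.22014
t = 3: p = 0.22014 + (+0.12175) = 0.34190
t = 4: p = 0.34190 + (+0.14996) = 0.49186

0.492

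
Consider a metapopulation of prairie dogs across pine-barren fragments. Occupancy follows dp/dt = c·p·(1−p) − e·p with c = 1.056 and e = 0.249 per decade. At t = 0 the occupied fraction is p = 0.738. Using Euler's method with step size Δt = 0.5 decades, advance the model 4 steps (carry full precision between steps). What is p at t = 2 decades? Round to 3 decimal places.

Update rule: p ← p + [c·p·(1−p) − e·p]·Δt with Δt = 0.5.
step 1: Δp = +0.01021, p = 0.74821
step 2: Δp = +0.00632, p = 0.75453
step 3: Δp = +0.00385, p = 0.75838
step 4: Δp = +0.00233, p = 0.76071

0.761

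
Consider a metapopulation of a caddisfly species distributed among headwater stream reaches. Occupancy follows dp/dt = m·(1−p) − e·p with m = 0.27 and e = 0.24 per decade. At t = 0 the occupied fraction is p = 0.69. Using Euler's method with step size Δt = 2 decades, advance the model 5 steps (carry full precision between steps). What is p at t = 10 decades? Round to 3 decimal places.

Update rule: p ← p + [m·(1−p) − e·p]·Δt with Δt = 2.
  1  |  dp/dt·Δt = -0.163800  |  p_1 = 0.526200
  2  |  dp/dt·Δt = +0.003276  |  p_2 = 0.529476
  3  |  dp/dt·Δt = -0.000066  |  p_3 = 0.529410
  4  |  dp/dt·Δt = +0.000001  |  p_4 = 0.529412
  5  |  dp/dt·Δt = -0.000000  |  p_5 = 0.529412

0.529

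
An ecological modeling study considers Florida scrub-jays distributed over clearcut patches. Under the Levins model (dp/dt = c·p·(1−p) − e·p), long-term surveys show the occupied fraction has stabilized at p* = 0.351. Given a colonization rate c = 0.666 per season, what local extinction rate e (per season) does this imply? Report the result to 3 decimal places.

At equilibrium c(1−p*) = e.
e = 0.666 × (1 − 0.351) = 0.666 × 0.6490 = 0.4322.

0.432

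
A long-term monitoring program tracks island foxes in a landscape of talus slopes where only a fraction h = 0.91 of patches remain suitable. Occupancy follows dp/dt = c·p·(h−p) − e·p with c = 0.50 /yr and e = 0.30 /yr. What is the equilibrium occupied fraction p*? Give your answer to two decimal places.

0.31

Setting dp/dt = 0 and dividing by p* gives c·(h−p*) = e.
So p* = h − e/c = 0.91 − 0.30/0.50 = 0.91 − 0.6000 = 0.3100.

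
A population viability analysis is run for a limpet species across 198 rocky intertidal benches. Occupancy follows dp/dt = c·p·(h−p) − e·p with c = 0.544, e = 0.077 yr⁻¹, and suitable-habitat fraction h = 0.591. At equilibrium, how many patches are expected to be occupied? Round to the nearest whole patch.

p* = h − e/c = 0.591 − 0.1415 = 0.4495.
Expected occupied patches = N × p* = 198 × 0.4495 = 88.99 ≈ 89.

89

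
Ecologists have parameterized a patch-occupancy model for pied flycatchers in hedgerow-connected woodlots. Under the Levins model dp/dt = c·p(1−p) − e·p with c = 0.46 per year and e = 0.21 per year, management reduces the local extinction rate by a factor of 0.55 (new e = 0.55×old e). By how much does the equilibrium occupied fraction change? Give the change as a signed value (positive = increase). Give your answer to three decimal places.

0.205

Before: p* = 1 − 0.21/0.46 = 0.5435.
After the change, c = 0.46, e = 0.1155, so p* = 1 − 0.1155/0.46 = 0.7489.
Δp* = 0.7489 − 0.5435 = +0.2054.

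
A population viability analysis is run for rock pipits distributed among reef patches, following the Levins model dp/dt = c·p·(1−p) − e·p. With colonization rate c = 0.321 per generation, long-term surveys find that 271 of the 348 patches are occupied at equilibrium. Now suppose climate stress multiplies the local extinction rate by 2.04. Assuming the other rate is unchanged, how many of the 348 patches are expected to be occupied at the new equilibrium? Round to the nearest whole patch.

191

Observed p* = 271/348 = 0.77874.
Balance c(1−p*) = e gives e = 0.321×(1 − 0.77874) = 0.07102.
New p* = 1 − e/c = 1 − 0.14488/0.32100 = 0.54866.
Expected occupied = 348 × 0.54866 = 190.93 ≈ 191.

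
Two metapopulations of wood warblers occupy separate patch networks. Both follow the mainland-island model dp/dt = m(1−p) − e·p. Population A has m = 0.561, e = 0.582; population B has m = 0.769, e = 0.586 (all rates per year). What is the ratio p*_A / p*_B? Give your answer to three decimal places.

0.865

A: p*_A = m/(m+e) = 0.561/1.1430 = 0.4908.
B: p*_B = 0.769/1.3550 = 0.5675.
p*_A / p*_B = 0.4908/0.5675 = 0.8648.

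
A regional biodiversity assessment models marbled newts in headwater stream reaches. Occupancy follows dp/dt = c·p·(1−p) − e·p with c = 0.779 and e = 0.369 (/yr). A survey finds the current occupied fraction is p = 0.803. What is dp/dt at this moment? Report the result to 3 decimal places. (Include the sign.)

Colonization term: c·p·(1−p) = 0.779×0.803×0.1970 = 0.12323.
Extinction term: e·p = 0.29631.
dp/dt = 0.12323 − 0.29631 = -0.17308.

-0.173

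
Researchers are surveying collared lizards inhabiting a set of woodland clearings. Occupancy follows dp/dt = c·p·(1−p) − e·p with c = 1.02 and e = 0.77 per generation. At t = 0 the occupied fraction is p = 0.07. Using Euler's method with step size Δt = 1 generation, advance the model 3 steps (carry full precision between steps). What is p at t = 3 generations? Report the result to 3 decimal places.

Update rule: p ← p + [c·p·(1−p) − e·p]·Δt with Δt = 1.
step 1: Δp = +0.01250, p = 0.08250
step 2: Δp = +0.01368, p = 0.09618
step 3: Δp = +0.01461, p = 0.11079

0.111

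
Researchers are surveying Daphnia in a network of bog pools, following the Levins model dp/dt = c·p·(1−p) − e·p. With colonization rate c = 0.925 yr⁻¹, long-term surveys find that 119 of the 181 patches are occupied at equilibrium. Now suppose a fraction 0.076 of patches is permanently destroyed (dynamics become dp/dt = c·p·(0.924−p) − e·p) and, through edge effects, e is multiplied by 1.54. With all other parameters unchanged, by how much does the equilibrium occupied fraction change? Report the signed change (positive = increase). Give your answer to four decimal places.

Observed p* = 119/181 = 0.65746.
Balance c(1−p*) = e gives e = 0.925×(1 − 0.65746) = 0.31685.
New p* = 0.924 − e/c = 0.924 − 0.48795/0.92500 = 0.39649.
Δp* = 0.39649 − 0.65746 = -0.26097.

-0.2610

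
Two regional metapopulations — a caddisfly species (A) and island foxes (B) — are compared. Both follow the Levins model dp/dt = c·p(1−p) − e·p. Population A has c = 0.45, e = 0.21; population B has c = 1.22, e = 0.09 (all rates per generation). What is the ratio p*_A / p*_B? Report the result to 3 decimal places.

0.576

A: p*_A = 1 − 0.21/0.45 = 0.5333.
B: p*_B = 1 − 0.09/1.22 = 0.9262.
p*_A / p*_B = 0.5333/0.9262 = 0.5758.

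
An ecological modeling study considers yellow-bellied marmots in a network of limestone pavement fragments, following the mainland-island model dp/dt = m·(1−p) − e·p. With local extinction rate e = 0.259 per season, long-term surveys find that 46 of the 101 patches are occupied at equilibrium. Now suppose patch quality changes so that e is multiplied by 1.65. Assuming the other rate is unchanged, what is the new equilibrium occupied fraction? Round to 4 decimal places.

0.3364

Observed p* = 46/101 = 0.45545.
Balance m(1−p*) = e·p* gives m = e·p*/(1−p*) = 0.259×0.45545/0.54455 = 0.21662.
New p* = m/(m+e) = 0.21662/(0.21662+0.42735) = 0.33638.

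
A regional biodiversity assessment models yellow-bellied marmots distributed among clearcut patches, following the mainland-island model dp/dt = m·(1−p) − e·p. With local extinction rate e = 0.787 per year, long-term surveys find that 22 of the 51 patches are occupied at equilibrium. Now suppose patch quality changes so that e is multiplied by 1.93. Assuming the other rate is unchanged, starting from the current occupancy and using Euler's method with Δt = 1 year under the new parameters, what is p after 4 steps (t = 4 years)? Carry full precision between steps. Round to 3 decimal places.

0.514

Observed p* = 22/51 = 0.43137.
Balance m(1−p*) = e·p* gives m = e·p*/(1−p*) = 0.787×0.43137/0.56863 = 0.59703.
Starting from p₀ = 0.43137; update p ← p + (dp/dt)·Δt with the new parameters.
step 1: Δp = -0.31573, p = 0.11565
step 2: Δp = +0.35233, p = 0.46798
step 3: Δp = -0.39318, p = 0.07480
step 4: Δp = +0.43877, p = 0.51357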